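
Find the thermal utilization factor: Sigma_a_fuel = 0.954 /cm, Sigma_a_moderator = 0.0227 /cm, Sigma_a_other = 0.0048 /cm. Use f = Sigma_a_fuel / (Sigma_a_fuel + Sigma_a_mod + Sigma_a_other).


f = Sigma_a_fuel / (Sigma_a_fuel + Sigma_a_mod + Sigma_a_other)
f = 0.954 / (0.954 + 0.0227 + 0.0048)
f = 0.97198

0.97198


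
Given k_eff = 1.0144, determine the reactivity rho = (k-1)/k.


rho = (k_eff - 1) / k_eff
rho = (1.0144 - 1) / 1.0144
rho = 0.014196

0.014196


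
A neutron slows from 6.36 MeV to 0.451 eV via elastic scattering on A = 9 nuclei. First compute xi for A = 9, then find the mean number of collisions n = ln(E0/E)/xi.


xi = 1 + (A-1)^2/(2A)*ln((A-1)/(A+1)) = 0.2066007 (for A = 9)
n = ln(E0/E) / xi
n = ln(6.36e6 / 0.451) / 0.2066007
n = ln(1.410200e+07) / 0.2066007 = 79.679

79.679


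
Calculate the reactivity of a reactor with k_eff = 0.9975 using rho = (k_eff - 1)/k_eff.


rho = (k_eff - 1) / k_eff
rho = (0.9975 - 1) / 0.9975
rho = -0.0025063

-0.0025063


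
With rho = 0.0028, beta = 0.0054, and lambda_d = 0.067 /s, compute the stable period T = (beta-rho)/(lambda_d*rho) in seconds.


T = (beta - rho) / (lambda_d * rho)
T = (0.0054 - 0.0028) / (0.067 * 0.0028)
T = 13.859 s

13.859


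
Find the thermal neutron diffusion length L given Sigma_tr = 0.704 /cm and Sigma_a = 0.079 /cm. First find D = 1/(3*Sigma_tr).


D = 1 / (3 * Sigma_tr) = 1 / (3 * 0.704) = 0.4734848 cm
L = sqrt(D / Sigma_a)
L = sqrt(0.4734848 / 0.079)
L = 2.4482 cm

2.4482


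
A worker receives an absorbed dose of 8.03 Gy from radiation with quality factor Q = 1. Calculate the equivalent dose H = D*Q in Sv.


H = D * Q
H = 8.03 * 1
H = 8.0300 Sv

8.0300


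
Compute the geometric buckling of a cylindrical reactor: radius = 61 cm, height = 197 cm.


B^2 = (2.405/R)^2 + (pi/H)^2
B^2 = (2.405/61)^2 + (pi/197)^2
B^2 = 0.0018087 /cm^2

0.0018087


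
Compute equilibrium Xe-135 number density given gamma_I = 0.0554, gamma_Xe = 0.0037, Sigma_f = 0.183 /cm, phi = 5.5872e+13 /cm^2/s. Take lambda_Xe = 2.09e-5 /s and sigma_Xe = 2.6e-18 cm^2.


Xe_eq = (gamma_I + gamma_Xe) * Sigma_f * phi / (lambda_Xe + sigma_Xe * phi)
Numerator = (0.0554 + 0.0037) * 0.183 * 5.5872e+13 = 6.042724e+11
Denominator = 2.09e-5 + 2.6e-18 * 5.5872e+13 = 1.661672e-04
Xe_eq = 6.042724e+11 / 1.661672e-04 = 3.6365e+15 /cm^3

3.6365e+15


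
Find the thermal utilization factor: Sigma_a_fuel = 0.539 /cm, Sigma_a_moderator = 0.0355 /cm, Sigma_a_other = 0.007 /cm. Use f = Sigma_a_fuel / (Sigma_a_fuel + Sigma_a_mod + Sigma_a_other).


f = Sigma_a_fuel / (Sigma_a_fuel + Sigma_a_mod + Sigma_a_other)
f = 0.539 / (0.539 + 0.0355 + 0.007)
f = 0.92691

0.92691


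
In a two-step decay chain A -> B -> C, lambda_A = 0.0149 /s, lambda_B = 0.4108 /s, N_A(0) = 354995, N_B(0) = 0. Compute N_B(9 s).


N_B(t) = lambda_A * N_A0 / (lambda_B - lambda_A) * [exp(-lambda_A*t) - exp(-lambda_B*t)]
exp(-0.0149*9) = 0.8745026; exp(-0.4108*9) = 0.02479285
N_B = 0.0149 * 354995 / (0.4108 - 0.0149) * (0.8745026 - 0.02479285)
N_B = 11353

11353


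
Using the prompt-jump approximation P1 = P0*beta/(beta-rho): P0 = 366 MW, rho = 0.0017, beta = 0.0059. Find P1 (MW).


P1/P0 = beta / (beta - rho)
P1/P0 = 0.0059 / (0.0059 - 0.0017) = 1.404762
P1 = 366 * 1.404762 = 514.14 MW

514.14


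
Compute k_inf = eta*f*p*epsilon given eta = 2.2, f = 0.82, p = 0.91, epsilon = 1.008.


k_inf = eta * f * p * epsilon
k_inf = 2.2 * 0.82 * 0.91 * 1.008
k_inf = 1.6548

1.6548


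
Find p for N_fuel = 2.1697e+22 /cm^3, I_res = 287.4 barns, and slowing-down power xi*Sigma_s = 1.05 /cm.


p = exp(-N * I * 1e-24 / (xi*Sigma_s))
p = exp(-2.1697e+22 * 287.4 * 1e-24 / 1.05)
p = 0.0026352

0.0026352


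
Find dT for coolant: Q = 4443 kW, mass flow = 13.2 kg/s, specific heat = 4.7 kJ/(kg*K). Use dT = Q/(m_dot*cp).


dT = Q / (m_dot * cp)
dT = 4443 / (13.2 * 4.7)
dT = 71.615 C

71.615


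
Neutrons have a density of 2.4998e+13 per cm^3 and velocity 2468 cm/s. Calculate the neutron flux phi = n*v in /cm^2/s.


phi = n * v
phi = 2.4998e+13 * 2468
phi = 6.1695e+16 /cm^2/s

6.1695e+16


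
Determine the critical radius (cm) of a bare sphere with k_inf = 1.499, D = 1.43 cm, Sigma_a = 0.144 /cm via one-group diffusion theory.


L^2 = D / Sigma_a = 1.43 / 0.144 = 9.930556 cm^2
B_m^2 = (k_inf - 1) / L^2 = (1.499 - 1) / 9.930556 = 0.05024895 /cm^2
For a bare sphere: B_g = pi/R, so R_c = pi / sqrt(B_m^2)
R_c = pi / sqrt(0.05024895) = 14.015 cm

14.015


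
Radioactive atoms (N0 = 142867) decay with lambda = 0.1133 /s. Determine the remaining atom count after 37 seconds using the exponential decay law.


N = N0 * exp(-lambda * t)
N = 142867 * exp(-0.1133 * 37)
N = 2159.4

2159.4


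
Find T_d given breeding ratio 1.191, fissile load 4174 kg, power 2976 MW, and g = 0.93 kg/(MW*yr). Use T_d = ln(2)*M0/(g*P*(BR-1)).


Breeding gain G = BR - 1 = 1.191 - 1 = 0.191
Fissile production rate = g * P * G = 0.93 * 2976 * 0.191 = 528.62688 kg/yr
T_d = ln(2) * M0 / (g * P * G)
T_d = ln(2) * 4174 / 528.62688 = 5.4730 yr

5.4730


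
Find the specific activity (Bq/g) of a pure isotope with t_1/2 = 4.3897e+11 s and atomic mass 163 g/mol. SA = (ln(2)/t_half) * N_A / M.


lambda = ln(2) / t_half = ln(2) / 4.3897e+11 = 1.579031e-12 /s
SA = lambda * N_A / M
SA = 1.579031e-12 * 6.022e23 / 163
SA = 5.8337e+09 Bq/g

5.8337e+09


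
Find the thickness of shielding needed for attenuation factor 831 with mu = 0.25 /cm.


x = ln(factor) / mu
x = ln(831) / 0.25
x = 26.891 cm

26.891


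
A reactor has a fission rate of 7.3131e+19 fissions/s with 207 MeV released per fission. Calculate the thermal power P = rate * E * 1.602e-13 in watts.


P = fission_rate * E_MeV * 1.602e-13
P = 7.3131e+19 * 207 * 1.602e-13
P = 2.4251e+09 W

2.4251e+09


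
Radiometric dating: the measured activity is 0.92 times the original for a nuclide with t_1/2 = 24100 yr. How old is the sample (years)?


lambda = ln(2) / t_half = ln(2) / 24100 = 2.876129e-05 /yr
t = -ln(A/A0) / lambda
t = -ln(0.92) / 2.876129e-05
t = 2899.1 yr

2899.1


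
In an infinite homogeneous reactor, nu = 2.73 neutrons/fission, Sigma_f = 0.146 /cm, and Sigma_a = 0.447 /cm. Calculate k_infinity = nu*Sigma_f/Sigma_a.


k_inf = nu * Sigma_f / Sigma_a
k_inf = 2.73 * 0.146 / 0.447
k_inf = 0.89168

0.89168


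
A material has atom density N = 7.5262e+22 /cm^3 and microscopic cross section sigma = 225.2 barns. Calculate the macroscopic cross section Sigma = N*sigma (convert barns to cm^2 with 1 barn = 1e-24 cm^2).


Sigma = N * sigma_barns * 1e-24
Sigma = 7.5262e+22 * 225.2 * 1e-24
Sigma = 16.949 /cm

16.949


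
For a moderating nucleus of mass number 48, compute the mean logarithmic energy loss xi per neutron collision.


xi = 1 + (A-1)^2/(2A) * ln((A-1)/(A+1))
xi = 1 + (48-1)^2/(2*48) * ln((48-1)/(48 +1))
xi = 0.041094

0.041094


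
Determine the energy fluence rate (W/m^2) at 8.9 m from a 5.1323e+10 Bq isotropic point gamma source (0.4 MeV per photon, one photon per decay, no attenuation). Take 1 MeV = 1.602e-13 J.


psi = A * E * 1.602e-13 / (4*pi*r^2)
psi = 5.1323e+10 * 0.4 * 1.602e-13 / (4*pi*8.9^2)
psi = 3.3040e-06 W/m^2

3.3040e-06


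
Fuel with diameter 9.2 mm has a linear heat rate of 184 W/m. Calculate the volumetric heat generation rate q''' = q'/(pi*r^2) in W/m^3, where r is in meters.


r = D / 2 / 1000 = 9.2 / 2 / 1000 = 0.0046 m
q''' = q' / (pi * r^2)
q''' = 184 / (pi * 0.0046^2)
q''' = 2.7679e+06 W/m^3

2.7679e+06


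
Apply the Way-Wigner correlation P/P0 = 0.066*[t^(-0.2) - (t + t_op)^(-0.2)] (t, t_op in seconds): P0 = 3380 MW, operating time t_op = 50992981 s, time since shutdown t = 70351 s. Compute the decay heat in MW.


P/P0 = 0.066 * [t^(-0.2) - (t + t_op)^(-0.2)]
P/P0 = 0.066 * [70351^(-0.2) - (70351 + 50992981)^(-0.2)]
P/P0 = 0.066 * [0.1072867 - 0.02873281] = 0.005184557
P = 3380 * 0.005184557 = 17.524 MW

17.524


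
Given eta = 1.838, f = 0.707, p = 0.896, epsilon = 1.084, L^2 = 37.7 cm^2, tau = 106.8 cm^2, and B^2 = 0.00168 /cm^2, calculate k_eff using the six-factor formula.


k_inf = eta*f*p*eps = 1.838*0.707*0.896*1.084 = 1.262125
P_TNL = 1/(1 + L^2*B^2) = 1/(1 + 37.7*0.00168) = 0.9404365
P_FNL = exp(-B^2*tau) = exp(-0.00168*106.8) = 0.8357515
k_eff = k_inf * P_TNL * P_FNL = 1.262125 * 0.9404365 * 0.8357515
k_eff = 0.99199

0.99199


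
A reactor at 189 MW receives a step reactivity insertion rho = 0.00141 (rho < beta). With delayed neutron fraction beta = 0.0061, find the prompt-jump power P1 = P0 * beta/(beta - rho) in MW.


P1/P0 = beta / (beta - rho)
P1/P0 = 0.0061 / (0.0061 - 0.00141) = 1.300640
P1 = 189 * 1.300640 = 245.82 MW

245.82


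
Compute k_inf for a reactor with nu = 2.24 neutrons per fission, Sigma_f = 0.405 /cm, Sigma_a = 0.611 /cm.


k_inf = nu * Sigma_f / Sigma_a
k_inf = 2.24 * 0.405 / 0.611
k_inf = 1.4848

1.4848


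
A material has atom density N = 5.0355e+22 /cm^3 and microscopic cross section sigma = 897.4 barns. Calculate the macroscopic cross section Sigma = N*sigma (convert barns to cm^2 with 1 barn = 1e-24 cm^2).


Sigma = N * sigma_barns * 1e-24
Sigma = 5.0355e+22 * 897.4 * 1e-24
Sigma = 45.189 /cm

45.189


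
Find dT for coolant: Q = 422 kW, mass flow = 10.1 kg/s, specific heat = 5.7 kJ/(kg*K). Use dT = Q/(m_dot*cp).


dT = Q / (m_dot * cp)
dT = 422 / (10.1 * 5.7)
dT = 7.3302 C

7.3302


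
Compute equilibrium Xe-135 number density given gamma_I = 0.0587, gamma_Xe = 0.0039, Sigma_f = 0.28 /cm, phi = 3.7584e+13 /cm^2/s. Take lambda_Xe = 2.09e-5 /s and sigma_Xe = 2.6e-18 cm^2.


Xe_eq = (gamma_I + gamma_Xe) * Sigma_f * phi / (lambda_Xe + sigma_Xe * phi)
Numerator = (0.0587 + 0.0039) * 0.28 * 3.7584e+13 = 6.587724e+11
Denominator = 2.09e-5 + 2.6e-18 * 3.7584e+13 = 1.186184e-04
Xe_eq = 6.587724e+11 / 1.186184e-04 = 5.5537e+15 /cm^3

5.5537e+15


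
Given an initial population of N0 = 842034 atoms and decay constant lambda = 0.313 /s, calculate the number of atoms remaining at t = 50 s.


N = N0 * exp(-lambda * t)
N = 842034 * exp(-0.313 * 50)
N = 0.13447

0.13447


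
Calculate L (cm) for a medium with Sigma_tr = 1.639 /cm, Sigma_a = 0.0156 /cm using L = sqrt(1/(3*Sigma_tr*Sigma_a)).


D = 1 / (3 * Sigma_tr) = 1 / (3 * 1.639) = 0.2033760 cm
L = sqrt(D / Sigma_a)
L = sqrt(0.2033760 / 0.0156)
L = 3.6107 cm

3.6107


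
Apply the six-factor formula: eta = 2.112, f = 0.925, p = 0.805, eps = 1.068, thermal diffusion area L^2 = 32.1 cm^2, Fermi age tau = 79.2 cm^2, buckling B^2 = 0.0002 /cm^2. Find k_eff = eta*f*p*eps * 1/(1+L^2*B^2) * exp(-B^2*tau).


k_inf = eta*f*p*eps = 2.112*0.925*0.805*1.068 = 1.679588
P_TNL = 1/(1 + L^2*B^2) = 1/(1 + 32.1*0.0002) = 0.9936210
P_FNL = exp(-B^2*tau) = exp(-0.0002*79.2) = 0.9842848
k_eff = k_inf * P_TNL * P_FNL = 1.679588 * 0.9936210 * 0.9842848
k_eff = 1.6426

1.6426


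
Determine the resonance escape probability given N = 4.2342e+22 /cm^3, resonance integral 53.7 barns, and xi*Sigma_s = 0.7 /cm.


p = exp(-N * I * 1e-24 / (xi*Sigma_s))
p = exp(-4.2342e+22 * 53.7 * 1e-24 / 0.7)
p = 0.038843

0.038843


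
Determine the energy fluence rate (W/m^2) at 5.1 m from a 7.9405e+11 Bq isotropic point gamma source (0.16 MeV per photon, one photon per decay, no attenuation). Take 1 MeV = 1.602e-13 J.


psi = A * E * 1.602e-13 / (4*pi*r^2)
psi = 7.9405e+11 * 0.16 * 1.602e-13 / (4*pi*5.1^2)
psi = 6.2270e-05 W/m^2

6.2270e-05


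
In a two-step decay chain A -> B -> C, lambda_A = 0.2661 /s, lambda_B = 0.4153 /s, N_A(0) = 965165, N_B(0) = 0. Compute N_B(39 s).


N_B(t) = lambda_A * N_A0 / (lambda_B - lambda_A) * [exp(-lambda_A*t) - exp(-lambda_B*t)]
exp(-0.2661*39) = 3.111253e-05; exp(-0.4153*39) = 9.244056e-08
N_B = 0.2661 * 965165 / (0.4153 - 0.2661) * (3.111253e-05 - 9.244056e-08)
N_B = 53.397

53.397


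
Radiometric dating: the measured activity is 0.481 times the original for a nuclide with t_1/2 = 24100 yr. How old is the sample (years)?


lambda = ln(2) / t_half = ln(2) / 24100 = 2.876129e-05 /yr
t = -ln(A/A0) / lambda
t = -ln(0.481) / 2.876129e-05
t = 25447 yr

25447


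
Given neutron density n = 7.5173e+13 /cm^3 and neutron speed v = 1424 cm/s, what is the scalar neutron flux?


phi = n * v
phi = 7.5173e+13 * 1424
phi = 1.0705e+17 /cm^2/s

1.0705e+17


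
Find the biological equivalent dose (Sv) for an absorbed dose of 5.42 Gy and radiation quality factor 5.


H = D * Q
H = 5.42 * 5
H = 27.100 Sv

27.100


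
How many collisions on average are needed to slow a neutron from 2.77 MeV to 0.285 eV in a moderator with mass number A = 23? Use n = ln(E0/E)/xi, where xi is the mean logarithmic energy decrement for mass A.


xi = 1 + (A-1)^2/(2A)*ln((A-1)/(A+1)) = 0.08448899 (for A = 23)
n = ln(E0/E) / xi
n = ln(2.77e6 / 0.285) / 0.08448899
n = ln(9.719298e+06) / 0.08448899 = 190.43

190.43


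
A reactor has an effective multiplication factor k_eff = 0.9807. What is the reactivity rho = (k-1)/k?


rho = (k_eff - 1) / k_eff
rho = (0.9807 - 1) / 0.9807
rho = -0.019680

-0.019680


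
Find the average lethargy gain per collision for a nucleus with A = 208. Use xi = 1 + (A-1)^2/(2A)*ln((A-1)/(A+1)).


xi = 1 + (A-1)^2/(2A) * ln((A-1)/(A+1))
xi = 1 + (208-1)^2/(2*208) * ln((208-1)/(208 +1))
xi = 0.0095846

0.0095846


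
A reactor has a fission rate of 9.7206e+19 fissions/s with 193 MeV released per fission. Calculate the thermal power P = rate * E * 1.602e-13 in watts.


P = fission_rate * E_MeV * 1.602e-13
P = 9.7206e+19 * 193 * 1.602e-13
P = 3.0055e+09 W

3.0055e+09


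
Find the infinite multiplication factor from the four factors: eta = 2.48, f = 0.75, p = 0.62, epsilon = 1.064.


k_inf = eta * f * p * epsilon
k_inf = 2.48 * 0.75 * 0.62 * 1.064
k_inf = 1.2270

1.2270


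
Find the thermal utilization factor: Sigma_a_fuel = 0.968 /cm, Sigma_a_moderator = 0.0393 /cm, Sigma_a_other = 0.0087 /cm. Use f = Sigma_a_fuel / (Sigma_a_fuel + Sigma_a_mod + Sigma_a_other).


f = Sigma_a_fuel / (Sigma_a_fuel + Sigma_a_mod + Sigma_a_other)
f = 0.968 / (0.968 + 0.0393 + 0.0087)
f = 0.95276

0.95276


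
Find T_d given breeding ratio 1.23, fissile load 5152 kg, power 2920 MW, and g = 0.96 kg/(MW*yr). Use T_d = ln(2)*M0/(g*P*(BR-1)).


Breeding gain G = BR - 1 = 1.23 - 1 = 0.23
Fissile production rate = g * P * G = 0.96 * 2920 * 0.23 = 644.736 kg/yr
T_d = ln(2) * M0 / (g * P * G)
T_d = ln(2) * 5152 / 644.736 = 5.5388 yr

5.5388


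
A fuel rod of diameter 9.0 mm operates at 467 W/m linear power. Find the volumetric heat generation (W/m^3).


r = D / 2 / 1000 = 9.0 / 2 / 1000 = 0.0045 m
q''' = q' / (pi * r^2)
q''' = 467 / (pi * 0.0045^2)
q''' = 7.3408e+06 W/m^3

7.3408e+06


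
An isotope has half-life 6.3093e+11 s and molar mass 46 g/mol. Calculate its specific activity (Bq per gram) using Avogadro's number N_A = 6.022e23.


lambda = ln(2) / t_half = ln(2) / 6.3093e+11 = 1.098612e-12 /s
SA = lambda * N_A / M
SA = 1.098612e-12 * 6.022e23 / 46
SA = 1.4382e+10 Bq/g

1.4382e+10


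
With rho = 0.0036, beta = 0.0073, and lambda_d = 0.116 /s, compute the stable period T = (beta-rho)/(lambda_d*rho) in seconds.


T = (beta - rho) / (lambda_d * rho)
T = (0.0073 - 0.0036) / (0.116 * 0.0036)
T = 8.8602 s

8.8602


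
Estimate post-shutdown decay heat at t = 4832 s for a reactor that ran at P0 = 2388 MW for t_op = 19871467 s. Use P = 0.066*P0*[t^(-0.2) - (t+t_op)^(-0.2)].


P/P0 = 0.066 * [t^(-0.2) - (t + t_op)^(-0.2)]
P/P0 = 0.066 * [4832^(-0.2) - (4832 + 19871467)^(-0.2)]
P/P0 = 0.066 * [0.1833051 - 0.03470027] = 0.009807919
P = 2388 * 0.009807919 = 23.421 MW

23.421


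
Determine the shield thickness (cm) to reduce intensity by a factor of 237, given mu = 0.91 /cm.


x = ln(factor) / mu
x = ln(237) / 0.91
x = 6.0089 cm

6.0089


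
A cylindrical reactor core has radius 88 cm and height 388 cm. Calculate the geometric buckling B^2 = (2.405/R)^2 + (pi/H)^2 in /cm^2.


B^2 = (2.405/R)^2 + (pi/H)^2
B^2 = (2.405/88)^2 + (pi/388)^2
B^2 = 8.1246e-04 /cm^2

8.1246e-04


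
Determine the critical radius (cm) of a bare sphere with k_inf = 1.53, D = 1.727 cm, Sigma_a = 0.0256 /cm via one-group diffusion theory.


L^2 = D / Sigma_a = 1.727 / 0.0256 = 67.46094 cm^2
B_m^2 = (k_inf - 1) / L^2 = (1.53 - 1) / 67.46094 = 0.007856398 /cm^2
For a bare sphere: B_g = pi/R, so R_c = pi / sqrt(B_m^2)
R_c = pi / sqrt(0.007856398) = 35.444 cm

35.444


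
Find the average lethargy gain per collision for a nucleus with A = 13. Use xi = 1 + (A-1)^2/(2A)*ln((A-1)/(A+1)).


xi = 1 + (A-1)^2/(2A) * ln((A-1)/(A+1))
xi = 1 + (13-1)^2/(2*13) * ln((13-1)/(13 +1))
xi = 0.14624

0.14624


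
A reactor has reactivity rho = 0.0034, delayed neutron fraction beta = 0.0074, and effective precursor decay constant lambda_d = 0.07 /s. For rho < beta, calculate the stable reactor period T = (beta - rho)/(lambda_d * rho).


T = (beta - rho) / (lambda_d * rho)
T = (0.0074 - 0.0034) / (0.07 * 0.0034)
T = 16.807 s

16.807


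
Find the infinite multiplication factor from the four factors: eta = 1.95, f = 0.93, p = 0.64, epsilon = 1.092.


k_inf = eta * f * p * epsilon
k_inf = 1.95 * 0.93 * 0.64 * 1.092
k_inf = 1.2674

1.2674


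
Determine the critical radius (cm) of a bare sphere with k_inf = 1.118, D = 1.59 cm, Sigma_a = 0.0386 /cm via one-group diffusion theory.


L^2 = D / Sigma_a = 1.59 / 0.0386 = 41.19171 cm^2
B_m^2 = (k_inf - 1) / L^2 = (1.118 - 1) / 41.19171 = 0.002864654 /cm^2
For a bare sphere: B_g = pi/R, so R_c = pi / sqrt(B_m^2)
R_c = pi / sqrt(0.002864654) = 58.697 cm

58.697


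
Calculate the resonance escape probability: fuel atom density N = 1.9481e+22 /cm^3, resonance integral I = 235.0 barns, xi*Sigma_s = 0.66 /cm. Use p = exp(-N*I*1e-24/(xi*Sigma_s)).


p = exp(-N * I * 1e-24 / (xi*Sigma_s))
p = exp(-1.9481e+22 * 235.0 * 1e-24 / 0.66)
p = 9.7175e-04

9.7175e-04


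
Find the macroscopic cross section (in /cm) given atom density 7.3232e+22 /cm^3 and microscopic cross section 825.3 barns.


Sigma = N * sigma_barns * 1e-24
Sigma = 7.3232e+22 * 825.3 * 1e-24
Sigma = 60.438 /cm

60.438


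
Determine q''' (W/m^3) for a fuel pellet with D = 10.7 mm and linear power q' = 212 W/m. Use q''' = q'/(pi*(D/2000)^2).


r = D / 2 / 1000 = 10.7 / 2 / 1000 = 0.00535 m
q''' = q' / (pi * r^2)
q''' = 212 / (pi * 0.00535^2)
q''' = 2.3576e+06 W/m^3

2.3576e+06


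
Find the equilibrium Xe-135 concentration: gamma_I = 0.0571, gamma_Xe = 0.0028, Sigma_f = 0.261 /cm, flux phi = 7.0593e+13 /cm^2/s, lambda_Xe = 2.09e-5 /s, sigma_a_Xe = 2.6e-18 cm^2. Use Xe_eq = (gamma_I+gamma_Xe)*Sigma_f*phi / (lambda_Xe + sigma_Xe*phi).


Xe_eq = (gamma_I + gamma_Xe) * Sigma_f * phi / (lambda_Xe + sigma_Xe * phi)
Numerator = (0.0571 + 0.0028) * 0.261 * 7.0593e+13 = 1.103644e+12
Denominator = 2.09e-5 + 2.6e-18 * 7.0593e+13 = 2.044418e-04
Xe_eq = 1.103644e+12 / 2.044418e-04 = 5.3983e+15 /cm^3

5.3983e+15


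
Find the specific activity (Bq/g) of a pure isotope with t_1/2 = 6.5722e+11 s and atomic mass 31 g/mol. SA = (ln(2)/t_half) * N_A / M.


lambda = ln(2) / t_half = ln(2) / 6.5722e+11 = 1.054665e-12 /s
SA = lambda * N_A / M
SA = 1.054665e-12 * 6.022e23 / 31
SA = 2.0488e+10 Bq/g

2.0488e+10


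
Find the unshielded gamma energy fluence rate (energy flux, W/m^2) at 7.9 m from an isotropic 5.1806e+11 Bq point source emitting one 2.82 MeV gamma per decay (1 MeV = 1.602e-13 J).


psi = A * E * 1.602e-13 / (4*pi*r^2)
psi = 5.1806e+11 * 2.82 * 1.602e-13 / (4*pi*7.9^2)
psi = 2.9842e-04 W/m^2

2.9842e-04


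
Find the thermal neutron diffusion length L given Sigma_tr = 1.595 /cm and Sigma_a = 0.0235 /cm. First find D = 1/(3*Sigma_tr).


D = 1 / (3 * Sigma_tr) = 1 / (3 * 1.595) = 0.2089864 cm
L = sqrt(D / Sigma_a)
L = sqrt(0.2089864 / 0.0235)
L = 2.9821 cm

2.9821


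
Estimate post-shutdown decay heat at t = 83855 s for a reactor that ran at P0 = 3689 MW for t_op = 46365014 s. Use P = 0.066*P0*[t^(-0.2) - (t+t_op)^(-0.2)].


P/P0 = 0.066 * [t^(-0.2) - (t + t_op)^(-0.2)]
P/P0 = 0.066 * [83855^(-0.2) - (83855 + 46365014)^(-0.2)]
P/P0 = 0.066 * [0.1035844 - 0.02928229] = 0.004903939
P = 3689 * 0.004903939 = 18.091 MW

18.091


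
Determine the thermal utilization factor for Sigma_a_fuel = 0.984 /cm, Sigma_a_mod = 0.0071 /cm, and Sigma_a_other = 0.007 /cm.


f = Sigma_a_fuel / (Sigma_a_fuel + Sigma_a_mod + Sigma_a_other)
f = 0.984 / (0.984 + 0.0071 + 0.007)
f = 0.98587

0.98587


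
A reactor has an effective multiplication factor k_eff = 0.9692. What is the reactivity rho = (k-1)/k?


rho = (k_eff - 1) / k_eff
rho = (0.9692 - 1) / 0.9692
rho = -0.031779

-0.031779


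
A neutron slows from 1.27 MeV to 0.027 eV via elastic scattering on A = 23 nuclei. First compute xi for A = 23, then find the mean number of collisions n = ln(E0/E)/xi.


xi = 1 + (A-1)^2/(2A)*ln((A-1)/(A+1)) = 0.08448899 (for A = 23)
n = ln(E0/E) / xi
n = ln(1.27e6 / 0.027) / 0.08448899
n = ln(4.703704e+07) / 0.08448899 = 209.10

209.10


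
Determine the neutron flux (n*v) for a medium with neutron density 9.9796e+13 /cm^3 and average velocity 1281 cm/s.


phi = n * v
phi = 9.9796e+13 * 1281
phi = 1.2784e+17 /cm^2/s

1.2784e+17


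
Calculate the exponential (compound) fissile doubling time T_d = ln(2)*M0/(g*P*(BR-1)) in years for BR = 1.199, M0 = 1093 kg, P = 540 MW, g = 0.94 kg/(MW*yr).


Breeding gain G = BR - 1 = 1.199 - 1 = 0.199
Fissile production rate = g * P * G = 0.94 * 540 * 0.199 = 101.0124 kg/yr
T_d = ln(2) * M0 / (g * P * G)
T_d = ln(2) * 1093 / 101.0124 = 7.5002 yr

7.5002


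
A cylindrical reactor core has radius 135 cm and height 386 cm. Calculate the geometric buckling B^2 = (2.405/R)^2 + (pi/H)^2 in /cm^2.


B^2 = (2.405/R)^2 + (pi/H)^2
B^2 = (2.405/135)^2 + (pi/386)^2
B^2 = 3.8361e-04 /cm^2

3.8361e-04


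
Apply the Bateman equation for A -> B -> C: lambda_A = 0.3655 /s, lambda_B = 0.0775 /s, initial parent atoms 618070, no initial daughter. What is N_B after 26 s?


N_B(t) = lambda_A * N_A0 / (lambda_B - lambda_A) * [exp(-lambda_A*t) - exp(-lambda_B*t)]
exp(-0.3655*26) = 7.462761e-05; exp(-0.0775*26) = 0.1333204
N_B = 0.3655 * 618070 / (0.0775 - 0.3655) * (7.462761e-05 - 0.1333204)
N_B = 104517

104517


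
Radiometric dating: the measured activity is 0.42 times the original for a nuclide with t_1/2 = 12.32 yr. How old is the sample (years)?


lambda = ln(2) / t_half = ln(2) / 12.32 = 0.05626195 /yr
t = -ln(A/A0) / lambda
t = -ln(0.42) / 0.05626195
t = 15.419 yr

15.419


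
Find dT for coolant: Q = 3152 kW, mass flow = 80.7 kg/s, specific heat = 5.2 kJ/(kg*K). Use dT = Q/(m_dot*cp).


dT = Q / (m_dot * cp)
dT = 3152 / (80.7 * 5.2)
dT = 7.5112 C

7.5112


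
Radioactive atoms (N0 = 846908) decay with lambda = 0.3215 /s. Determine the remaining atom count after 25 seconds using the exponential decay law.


N = N0 * exp(-lambda * t)
N = 846908 * exp(-0.3215 * 25)
N = 273.65

273.65


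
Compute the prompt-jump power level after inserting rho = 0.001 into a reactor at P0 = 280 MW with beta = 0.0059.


P1/P0 = beta / (beta - rho)
P1/P0 = 0.0059 / (0.0059 - 0.001) = 1.204082
P1 = 280 * 1.204082 = 337.14 MW

337.14


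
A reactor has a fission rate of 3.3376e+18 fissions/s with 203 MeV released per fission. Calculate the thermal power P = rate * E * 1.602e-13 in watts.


P = fission_rate * E_MeV * 1.602e-13
P = 3.3376e+18 * 203 * 1.602e-13
P = 1.0854e+08 W

1.0854e+08


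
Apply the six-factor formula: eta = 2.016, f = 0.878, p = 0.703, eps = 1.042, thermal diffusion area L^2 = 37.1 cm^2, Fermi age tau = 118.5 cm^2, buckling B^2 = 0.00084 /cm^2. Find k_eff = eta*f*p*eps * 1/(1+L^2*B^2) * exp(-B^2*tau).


k_inf = eta*f*p*eps = 2.016*0.878*0.703*1.042 = 1.296606
P_TNL = 1/(1 + L^2*B^2) = 1/(1 + 37.1*0.00084) = 0.9697778
P_FNL = exp(-B^2*tau) = exp(-0.00084*118.5) = 0.9052537
k_eff = k_inf * P_TNL * P_FNL = 1.296606 * 0.9697778 * 0.9052537
k_eff = 1.1383

1.1383


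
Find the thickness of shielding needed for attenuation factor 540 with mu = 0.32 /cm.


x = ln(factor) / mu
x = ln(540) / 0.32
x = 19.661 cm

19.661


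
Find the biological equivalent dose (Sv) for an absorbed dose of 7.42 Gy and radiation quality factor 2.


H = D * Q
H = 7.42 * 2
H = 14.840 Sv

14.840


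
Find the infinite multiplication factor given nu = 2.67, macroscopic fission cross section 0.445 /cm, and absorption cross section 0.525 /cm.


k_inf = nu * Sigma_f / Sigma_a
k_inf = 2.67 * 0.445 / 0.525
k_inf = 2.2631

2.2631


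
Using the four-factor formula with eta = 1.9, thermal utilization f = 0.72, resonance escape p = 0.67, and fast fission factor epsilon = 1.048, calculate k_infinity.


k_inf = eta * f * p * epsilon
k_inf = 1.9 * 0.72 * 0.67 * 1.048
k_inf = 0.96055

0.96055


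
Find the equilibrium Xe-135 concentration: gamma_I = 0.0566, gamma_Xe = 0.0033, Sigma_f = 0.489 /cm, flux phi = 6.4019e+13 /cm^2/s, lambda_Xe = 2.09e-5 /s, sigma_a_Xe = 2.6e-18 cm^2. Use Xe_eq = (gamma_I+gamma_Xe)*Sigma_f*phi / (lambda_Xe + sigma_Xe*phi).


Xe_eq = (gamma_I + gamma_Xe) * Sigma_f * phi / (lambda_Xe + sigma_Xe * phi)
Numerator = (0.0566 + 0.0033) * 0.489 * 6.4019e+13 = 1.875187e+12
Denominator = 2.09e-5 + 2.6e-18 * 6.4019e+13 = 1.873494e-04
Xe_eq = 1.875187e+12 / 1.873494e-04 = 1.0009e+16 /cm^3

1.0009e+16


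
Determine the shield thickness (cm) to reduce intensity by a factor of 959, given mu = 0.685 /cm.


x = ln(factor) / mu
x = ln(959) / 0.685
x = 10.023 cm

10.023


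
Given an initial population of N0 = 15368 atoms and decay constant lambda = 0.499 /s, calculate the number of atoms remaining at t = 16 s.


N = N0 * exp(-lambda * t)
N = 15368 * exp(-0.499 * 16)
N = 5.2385

5.2385


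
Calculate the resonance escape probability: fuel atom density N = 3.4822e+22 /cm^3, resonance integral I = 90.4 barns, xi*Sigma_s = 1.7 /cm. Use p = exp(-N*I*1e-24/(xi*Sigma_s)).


p = exp(-N * I * 1e-24 / (xi*Sigma_s))
p = exp(-3.4822e+22 * 90.4 * 1e-24 / 1.7)
p = 0.15697

0.15697


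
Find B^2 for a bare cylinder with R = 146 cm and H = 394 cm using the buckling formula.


B^2 = (2.405/R)^2 + (pi/H)^2
B^2 = (2.405/146)^2 + (pi/394)^2
B^2 = 3.3492e-04 /cm^2

3.3492e-04


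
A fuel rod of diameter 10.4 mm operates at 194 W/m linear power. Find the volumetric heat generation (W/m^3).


r = D / 2 / 1000 = 10.4 / 2 / 1000 = 0.0052 m
q''' = q' / (pi * r^2)
q''' = 194 / (pi * 0.0052^2)
q''' = 2.2837e+06 W/m^3

2.2837e+06


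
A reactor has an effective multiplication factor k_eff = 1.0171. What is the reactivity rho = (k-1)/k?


rho = (k_eff - 1) / k_eff
rho = (1.0171 - 1) / 1.0171
rho = 0.016813

0.016813


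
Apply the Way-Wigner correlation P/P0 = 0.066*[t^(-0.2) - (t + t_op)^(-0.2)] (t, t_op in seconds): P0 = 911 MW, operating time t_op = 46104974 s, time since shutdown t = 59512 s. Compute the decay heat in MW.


P/P0 = 0.066 * [t^(-0.2) - (t + t_op)^(-0.2)]
P/P0 = 0.066 * [59512^(-0.2) - (59512 + 46104974)^(-0.2)]
P/P0 = 0.066 * [0.1109377 - 0.02931827] = 0.005386882
P = 911 * 0.005386882 = 4.9074 MW

4.9074


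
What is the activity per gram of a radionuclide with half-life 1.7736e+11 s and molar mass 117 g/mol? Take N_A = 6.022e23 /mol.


lambda = ln(2) / t_half = ln(2) / 1.7736e+11 = 3.908137e-12 /s
SA = lambda * N_A / M
SA = 3.908137e-12 * 6.022e23 / 117
SA = 2.0115e+10 Bq/g

2.0115e+10


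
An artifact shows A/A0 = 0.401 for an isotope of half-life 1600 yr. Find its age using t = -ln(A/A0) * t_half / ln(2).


lambda = ln(2) / t_half = ln(2) / 1600 = 4.332170e-04 /yr
t = -ln(A/A0) / lambda
t = -ln(0.401) / 4.332170e-04
t = 2109.3 yr

2109.3


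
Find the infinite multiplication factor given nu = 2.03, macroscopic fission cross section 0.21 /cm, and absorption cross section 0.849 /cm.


k_inf = nu * Sigma_f / Sigma_a
k_inf = 2.03 * 0.21 / 0.849
k_inf = 0.50212

0.50212


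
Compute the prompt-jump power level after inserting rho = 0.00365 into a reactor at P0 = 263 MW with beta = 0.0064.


P1/P0 = beta / (beta - rho)
P1/P0 = 0.0064 / (0.0064 - 0.00365) = 2.327273
P1 = 263 * 2.327273 = 612.07 MW

612.07


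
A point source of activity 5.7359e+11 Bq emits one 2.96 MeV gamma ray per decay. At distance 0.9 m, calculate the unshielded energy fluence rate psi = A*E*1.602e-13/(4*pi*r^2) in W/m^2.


psi = A * E * 1.602e-13 / (4*pi*r^2)
psi = 5.7359e+11 * 2.96 * 1.602e-13 / (4*pi*0.9^2)
psi = 0.026722 W/m^2

0.026722


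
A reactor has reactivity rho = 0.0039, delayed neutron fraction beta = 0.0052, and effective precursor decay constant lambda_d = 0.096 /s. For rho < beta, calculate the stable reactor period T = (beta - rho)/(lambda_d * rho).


T = (beta - rho) / (lambda_d * rho)
T = (0.0052 - 0.0039) / (0.096 * 0.0039)
T = 3.4722 s

3.4722


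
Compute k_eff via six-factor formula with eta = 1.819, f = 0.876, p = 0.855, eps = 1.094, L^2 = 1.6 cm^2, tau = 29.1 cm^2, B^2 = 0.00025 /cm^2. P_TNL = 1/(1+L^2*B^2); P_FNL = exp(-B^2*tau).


k_inf = eta*f*p*eps = 1.819*0.876*0.855*1.094 = 1.490460
P_TNL = 1/(1 + L^2*B^2) = 1/(1 + 1.6*0.00025) = 0.9996002
P_FNL = exp(-B^2*tau) = exp(-0.00025*29.1) = 0.9927514
k_eff = k_inf * P_TNL * P_FNL = 1.490460 * 0.9996002 * 0.9927514
k_eff = 1.4791

1.4791


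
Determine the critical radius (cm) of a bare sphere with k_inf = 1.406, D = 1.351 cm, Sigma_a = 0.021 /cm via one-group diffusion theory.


L^2 = D / Sigma_a = 1.351 / 0.021 = 64.33333 cm^2
B_m^2 = (k_inf - 1) / L^2 = (1.406 - 1) / 64.33333 = 0.006310881 /cm^2
For a bare sphere: B_g = pi/R, so R_c = pi / sqrt(B_m^2)
R_c = pi / sqrt(0.006310881) = 39.546 cm

39.546


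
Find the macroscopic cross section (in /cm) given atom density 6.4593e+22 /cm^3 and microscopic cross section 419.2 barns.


Sigma = N * sigma_barns * 1e-24
Sigma = 6.4593e+22 * 419.2 * 1e-24
Sigma = 27.077 /cm

27.077


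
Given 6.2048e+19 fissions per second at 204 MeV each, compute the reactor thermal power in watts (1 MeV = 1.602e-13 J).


P = fission_rate * E_MeV * 1.602e-13
P = 6.2048e+19 * 204 * 1.602e-13
P = 2.0278e+09 W

2.0278e+09


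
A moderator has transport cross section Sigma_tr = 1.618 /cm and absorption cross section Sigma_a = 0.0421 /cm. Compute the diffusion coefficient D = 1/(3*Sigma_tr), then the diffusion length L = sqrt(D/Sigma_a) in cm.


D = 1 / (3 * Sigma_tr) = 1 / (3 * 1.618) = 0.2060157 cm
L = sqrt(D / Sigma_a)
L = sqrt(0.2060157 / 0.0421)
L = 2.2121 cm

2.2121


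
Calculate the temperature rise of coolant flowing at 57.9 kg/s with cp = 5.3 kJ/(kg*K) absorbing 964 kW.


dT = Q / (m_dot * cp)
dT = 964 / (57.9 * 5.3)
dT = 3.1414 C

3.1414


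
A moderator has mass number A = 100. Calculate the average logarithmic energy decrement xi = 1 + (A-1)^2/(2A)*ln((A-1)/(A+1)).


xi = 1 + (A-1)^2/(2A) * ln((A-1)/(A+1))
xi = 1 + (100-1)^2/(2*100) * ln((100-1)/(100 +1))
xi = 0.019867

0.019867


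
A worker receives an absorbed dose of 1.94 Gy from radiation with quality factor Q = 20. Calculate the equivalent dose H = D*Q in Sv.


H = D * Q
H = 1.94 * 20
H = 38.800 Sv

38.800


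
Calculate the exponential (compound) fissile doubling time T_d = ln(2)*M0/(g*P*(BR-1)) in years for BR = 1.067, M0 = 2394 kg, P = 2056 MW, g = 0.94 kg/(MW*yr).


Breeding gain G = BR - 1 = 1.067 - 1 = 0.067
Fissile production rate = g * P * G = 0.94 * 2056 * 0.067 = 129.48688 kg/yr
T_d = ln(2) * M0 / (g * P * G)
T_d = ln(2) * 2394 / 129.48688 = 12.815 yr

12.815


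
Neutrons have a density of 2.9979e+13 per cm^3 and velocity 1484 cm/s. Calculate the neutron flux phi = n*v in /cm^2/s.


phi = n * v
phi = 2.9979e+13 * 1484
phi = 4.4489e+16 /cm^2/s

4.4489e+16


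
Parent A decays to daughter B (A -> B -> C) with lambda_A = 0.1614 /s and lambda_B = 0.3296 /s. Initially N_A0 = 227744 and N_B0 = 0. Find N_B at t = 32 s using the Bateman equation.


N_B(t) = lambda_A * N_A0 / (lambda_B - lambda_A) * [exp(-lambda_A*t) - exp(-lambda_B*t)]
exp(-0.1614*32) = 0.005714206; exp(-0.3296*32) = 2.626693e-05
N_B = 0.1614 * 227744 / (0.3296 - 0.1614) * (0.005714206 - 2.626693e-05)
N_B = 1243.0

1243.0


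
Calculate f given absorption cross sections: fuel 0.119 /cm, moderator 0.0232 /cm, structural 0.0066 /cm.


f = Sigma_a_fuel / (Sigma_a_fuel + Sigma_a_mod + Sigma_a_other)
f = 0.119 / (0.119 + 0.0232 + 0.0066)
f = 0.79973

0.79973


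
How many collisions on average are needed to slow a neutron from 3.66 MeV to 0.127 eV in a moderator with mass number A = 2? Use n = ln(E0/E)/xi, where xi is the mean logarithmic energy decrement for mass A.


xi = 1 + (A-1)^2/(2A)*ln((A-1)/(A+1)) = 0.7253469 (for A = 2)
n = ln(E0/E) / xi
n = ln(3.66e6 / 0.127) / 0.7253469
n = ln(2.881890e+07) / 0.7253469 = 23.680

23.680


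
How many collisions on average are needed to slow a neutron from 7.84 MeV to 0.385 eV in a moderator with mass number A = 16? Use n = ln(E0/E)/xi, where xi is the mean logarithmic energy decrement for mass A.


xi = 1 + (A-1)^2/(2A)*ln((A-1)/(A+1)) = 0.1199467 (for A = 16)
n = ln(E0/E) / xi
n = ln(7.84e6 / 0.385) / 0.1199467
n = ln(2.036364e+07) / 0.1199467 = 140.31

140.31


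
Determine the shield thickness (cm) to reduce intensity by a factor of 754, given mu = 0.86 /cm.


x = ln(factor) / mu
x = ln(754) / 0.86
x = 7.7039 cm

7.7039


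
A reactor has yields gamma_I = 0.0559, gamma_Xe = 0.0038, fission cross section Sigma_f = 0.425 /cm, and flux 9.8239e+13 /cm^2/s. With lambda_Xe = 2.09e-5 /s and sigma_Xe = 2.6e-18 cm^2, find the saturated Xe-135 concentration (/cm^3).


Xe_eq = (gamma_I + gamma_Xe) * Sigma_f * phi / (lambda_Xe + sigma_Xe * phi)
Numerator = (0.0559 + 0.0038) * 0.425 * 9.8239e+13 = 2.492569e+12
Denominator = 2.09e-5 + 2.6e-18 * 9.8239e+13 = 2.763214e-04
Xe_eq = 2.492569e+12 / 2.763214e-04 = 9.0205e+15 /cm^3

9.0205e+15


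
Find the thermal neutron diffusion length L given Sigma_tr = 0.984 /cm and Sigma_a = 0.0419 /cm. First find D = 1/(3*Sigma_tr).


D = 1 / (3 * Sigma_tr) = 1 / (3 * 0.984) = 0.3387534 cm
L = sqrt(D / Sigma_a)
L = sqrt(0.3387534 / 0.0419)
L = 2.8434 cm

2.8434


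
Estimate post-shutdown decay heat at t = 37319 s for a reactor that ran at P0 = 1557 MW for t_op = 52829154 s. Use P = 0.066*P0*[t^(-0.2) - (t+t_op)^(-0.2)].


P/P0 = 0.066 * [t^(-0.2) - (t + t_op)^(-0.2)]
P/P0 = 0.066 * [37319^(-0.2) - (37319 + 52829154)^(-0.2)]
P/P0 = 0.066 * [0.1217907 - 0.02853408] = 0.006154937
P = 1557 * 0.006154937 = 9.5832 MW

9.5832


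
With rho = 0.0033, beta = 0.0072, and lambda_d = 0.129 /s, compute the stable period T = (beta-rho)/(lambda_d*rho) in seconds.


T = (beta - rho) / (lambda_d * rho)
T = (0.0072 - 0.0033) / (0.129 * 0.0033)
T = 9.1614 s

9.1614


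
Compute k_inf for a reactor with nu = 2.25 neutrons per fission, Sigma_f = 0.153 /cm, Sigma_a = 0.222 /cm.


k_inf = nu * Sigma_f / Sigma_a
k_inf = 2.25 * 0.153 / 0.222
k_inf = 1.5507

1.5507


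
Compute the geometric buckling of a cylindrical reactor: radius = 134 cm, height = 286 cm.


B^2 = (2.405/R)^2 + (pi/H)^2
B^2 = (2.405/134)^2 + (pi/286)^2
B^2 = 4.4278e-04 /cm^2

4.4278e-04


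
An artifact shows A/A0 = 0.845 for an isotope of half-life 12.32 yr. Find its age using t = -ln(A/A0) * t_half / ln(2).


lambda = ln(2) / t_half = ln(2) / 12.32 = 0.05626195 /yr
t = -ln(A/A0) / lambda
t = -ln(0.845) / 0.05626195
t = 2.9935 yr

2.9935


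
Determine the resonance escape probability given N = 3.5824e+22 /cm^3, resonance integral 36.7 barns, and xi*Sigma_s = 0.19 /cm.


p = exp(-N * I * 1e-24 / (xi*Sigma_s))
p = exp(-3.5824e+22 * 36.7 * 1e-24 / 0.19)
p = 9.8814e-04

9.8814e-04


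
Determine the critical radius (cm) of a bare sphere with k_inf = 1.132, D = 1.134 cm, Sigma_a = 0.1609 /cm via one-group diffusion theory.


L^2 = D / Sigma_a = 1.134 / 0.1609 = 7.047856 cm^2
B_m^2 = (k_inf - 1) / L^2 = (1.132 - 1) / 7.047856 = 0.01872910 /cm^2
For a bare sphere: B_g = pi/R, so R_c = pi / sqrt(B_m^2)
R_c = pi / sqrt(0.01872910) = 22.956 cm

22.956


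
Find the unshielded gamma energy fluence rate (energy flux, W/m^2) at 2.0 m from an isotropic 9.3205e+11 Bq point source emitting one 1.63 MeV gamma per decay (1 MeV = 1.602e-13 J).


psi = A * E * 1.602e-13 / (4*pi*r^2)
psi = 9.3205e+11 * 1.63 * 1.602e-13 / (4*pi*2.0^2)
psi = 0.0048419 W/m^2

0.0048419


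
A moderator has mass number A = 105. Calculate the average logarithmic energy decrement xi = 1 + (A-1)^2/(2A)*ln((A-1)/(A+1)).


xi = 1 + (A-1)^2/(2A) * ln((A-1)/(A+1))
xi = 1 + (105-1)^2/(2*105) * ln((105-1)/(105 +1))
xi = 0.018927

0.018927


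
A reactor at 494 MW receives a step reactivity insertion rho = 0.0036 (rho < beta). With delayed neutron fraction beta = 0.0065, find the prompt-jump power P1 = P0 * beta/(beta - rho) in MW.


P1/P0 = beta / (beta - rho)
P1/P0 = 0.0065 / (0.0065 - 0.0036) = 2.241379
P1 = 494 * 2.241379 = 1107.2 MW

1107.2


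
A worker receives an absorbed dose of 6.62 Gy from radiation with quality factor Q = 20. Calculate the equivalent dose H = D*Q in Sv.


H = D * Q
H = 6.62 * 20
H = 132.40 Sv

132.40


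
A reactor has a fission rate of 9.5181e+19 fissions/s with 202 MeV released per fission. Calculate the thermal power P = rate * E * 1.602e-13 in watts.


P = fission_rate * E_MeV * 1.602e-13
P = 9.5181e+19 * 202 * 1.602e-13
P = 3.0801e+09 W

3.0801e+09


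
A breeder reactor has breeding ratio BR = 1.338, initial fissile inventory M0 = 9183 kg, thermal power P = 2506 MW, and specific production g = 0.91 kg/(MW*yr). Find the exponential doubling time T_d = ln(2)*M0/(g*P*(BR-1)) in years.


Breeding gain G = BR - 1 = 1.338 - 1 = 0.338
Fissile production rate = g * P * G = 0.91 * 2506 * 0.338 = 770.79548 kg/yr
T_d = ln(2) * M0 / (g * P * G)
T_d = ln(2) * 9183 / 770.79548 = 8.2579 yr

8.2579


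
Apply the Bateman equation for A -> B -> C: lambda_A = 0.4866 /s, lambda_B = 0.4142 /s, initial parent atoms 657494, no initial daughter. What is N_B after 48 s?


N_B(t) = lambda_A * N_A0 / (lambda_B - lambda_A) * [exp(-lambda_A*t) - exp(-lambda_B*t)]
exp(-0.4866*48) = 7.182417e-11; exp(-0.4142*48) = 2.320229e-09
N_B = 0.4866 * 657494 / (0.4142 - 0.4866) * (7.182417e-11 - 2.320229e-09)
N_B = 0.0099357

0.0099357


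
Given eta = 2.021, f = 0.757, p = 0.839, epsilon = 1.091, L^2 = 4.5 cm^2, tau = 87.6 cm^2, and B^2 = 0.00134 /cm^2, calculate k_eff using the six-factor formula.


k_inf = eta*f*p*eps = 2.021*0.757*0.839*1.091 = 1.400390
P_TNL = 1/(1 + L^2*B^2) = 1/(1 + 4.5*0.00134) = 0.9940061
P_FNL = exp(-B^2*tau) = exp(-0.00134*87.6) = 0.8892437
k_eff = k_inf * P_TNL * P_FNL = 1.400390 * 0.9940061 * 0.8892437
k_eff = 1.2378

1.2378


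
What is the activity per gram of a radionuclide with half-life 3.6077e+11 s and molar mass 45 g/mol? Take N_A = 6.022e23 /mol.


lambda = ln(2) / t_half = ln(2) / 3.6077e+11 = 1.921299e-12 /s
SA = lambda * N_A / M
SA = 1.921299e-12 * 6.022e23 / 45
SA = 2.5711e+10 Bq/g

2.5711e+10


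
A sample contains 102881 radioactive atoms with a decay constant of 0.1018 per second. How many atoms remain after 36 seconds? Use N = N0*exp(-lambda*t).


N = N0 * exp(-lambda * t)
N = 102881 * exp(-0.1018 * 36)
N = 2634.7

2634.7


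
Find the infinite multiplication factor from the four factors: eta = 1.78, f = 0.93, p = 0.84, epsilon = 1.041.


k_inf = eta * f * p * epsilon
k_inf = 1.78 * 0.93 * 0.84 * 1.041
k_inf = 1.4475

1.4475


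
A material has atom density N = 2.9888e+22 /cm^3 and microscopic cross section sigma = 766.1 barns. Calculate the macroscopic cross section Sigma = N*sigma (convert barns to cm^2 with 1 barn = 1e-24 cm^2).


Sigma = N * sigma_barns * 1e-24
Sigma = 2.9888e+22 * 766.1 * 1e-24
Sigma = 22.897 /cm

22.897


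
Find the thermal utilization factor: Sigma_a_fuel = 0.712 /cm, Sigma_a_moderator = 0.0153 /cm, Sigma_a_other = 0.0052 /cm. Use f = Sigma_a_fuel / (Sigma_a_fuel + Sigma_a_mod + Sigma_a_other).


f = Sigma_a_fuel / (Sigma_a_fuel + Sigma_a_mod + Sigma_a_other)
f = 0.712 / (0.712 + 0.0153 + 0.0052)
f = 0.97201

0.97201
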